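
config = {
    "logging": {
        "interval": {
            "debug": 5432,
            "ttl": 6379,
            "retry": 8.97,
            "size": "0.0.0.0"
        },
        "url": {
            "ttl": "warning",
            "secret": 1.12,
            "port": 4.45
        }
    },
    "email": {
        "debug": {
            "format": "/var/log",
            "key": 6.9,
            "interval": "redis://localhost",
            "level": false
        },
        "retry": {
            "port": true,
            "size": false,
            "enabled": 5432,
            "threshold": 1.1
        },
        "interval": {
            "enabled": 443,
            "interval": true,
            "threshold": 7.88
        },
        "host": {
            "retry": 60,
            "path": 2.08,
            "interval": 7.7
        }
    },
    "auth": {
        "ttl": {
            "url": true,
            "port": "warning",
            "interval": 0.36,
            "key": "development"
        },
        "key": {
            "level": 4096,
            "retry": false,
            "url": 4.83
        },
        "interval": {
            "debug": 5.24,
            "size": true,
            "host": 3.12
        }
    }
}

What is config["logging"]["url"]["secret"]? 1.12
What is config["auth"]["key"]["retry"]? False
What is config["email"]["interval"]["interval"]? True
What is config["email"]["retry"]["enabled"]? 5432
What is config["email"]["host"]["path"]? 2.08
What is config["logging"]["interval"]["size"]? "0.0.0.0"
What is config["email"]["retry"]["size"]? False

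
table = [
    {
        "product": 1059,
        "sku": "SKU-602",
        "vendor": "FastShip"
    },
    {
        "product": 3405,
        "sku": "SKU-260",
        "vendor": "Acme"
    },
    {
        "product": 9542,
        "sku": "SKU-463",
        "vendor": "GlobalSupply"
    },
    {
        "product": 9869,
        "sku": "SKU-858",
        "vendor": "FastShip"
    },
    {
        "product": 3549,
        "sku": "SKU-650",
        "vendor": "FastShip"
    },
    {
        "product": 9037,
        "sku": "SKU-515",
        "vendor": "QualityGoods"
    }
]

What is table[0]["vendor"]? "FastShip"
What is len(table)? 6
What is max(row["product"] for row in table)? 9869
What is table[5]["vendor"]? "QualityGoods"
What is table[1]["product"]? 3405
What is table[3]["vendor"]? "FastShip"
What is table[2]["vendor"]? "GlobalSupply"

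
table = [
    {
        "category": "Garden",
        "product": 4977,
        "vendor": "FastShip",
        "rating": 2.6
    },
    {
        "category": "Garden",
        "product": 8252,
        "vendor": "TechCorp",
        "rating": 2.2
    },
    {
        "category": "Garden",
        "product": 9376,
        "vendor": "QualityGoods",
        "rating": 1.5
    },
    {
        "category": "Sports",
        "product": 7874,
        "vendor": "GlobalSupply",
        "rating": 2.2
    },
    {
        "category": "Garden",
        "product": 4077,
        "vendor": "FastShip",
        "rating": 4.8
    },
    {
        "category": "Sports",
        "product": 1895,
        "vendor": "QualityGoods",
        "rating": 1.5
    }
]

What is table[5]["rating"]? 1.5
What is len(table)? 6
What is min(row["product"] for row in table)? 1895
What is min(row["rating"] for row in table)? 1.5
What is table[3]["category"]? "Sports"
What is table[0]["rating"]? 2.6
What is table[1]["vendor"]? "TechCorp"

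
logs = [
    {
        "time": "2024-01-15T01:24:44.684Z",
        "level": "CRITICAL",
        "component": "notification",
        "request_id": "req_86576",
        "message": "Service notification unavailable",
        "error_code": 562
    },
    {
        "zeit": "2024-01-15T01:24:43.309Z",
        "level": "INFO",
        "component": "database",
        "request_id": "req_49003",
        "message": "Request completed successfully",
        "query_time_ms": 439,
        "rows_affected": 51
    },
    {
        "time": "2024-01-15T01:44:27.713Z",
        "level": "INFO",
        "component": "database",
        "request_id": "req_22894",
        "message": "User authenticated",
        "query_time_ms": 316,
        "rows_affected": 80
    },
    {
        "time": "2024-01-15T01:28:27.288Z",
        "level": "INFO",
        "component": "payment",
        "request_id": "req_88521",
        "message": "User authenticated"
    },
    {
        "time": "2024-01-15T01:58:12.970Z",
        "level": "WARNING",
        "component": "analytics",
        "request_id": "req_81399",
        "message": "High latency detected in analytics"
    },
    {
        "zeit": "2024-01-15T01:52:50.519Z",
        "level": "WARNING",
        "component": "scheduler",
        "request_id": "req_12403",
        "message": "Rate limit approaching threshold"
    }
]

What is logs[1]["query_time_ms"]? 439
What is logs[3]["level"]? "INFO"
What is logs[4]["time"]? "2024-01-15T01:58:12.970Z"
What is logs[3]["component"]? "payment"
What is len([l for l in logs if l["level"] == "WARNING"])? 2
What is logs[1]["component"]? "database"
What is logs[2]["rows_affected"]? 80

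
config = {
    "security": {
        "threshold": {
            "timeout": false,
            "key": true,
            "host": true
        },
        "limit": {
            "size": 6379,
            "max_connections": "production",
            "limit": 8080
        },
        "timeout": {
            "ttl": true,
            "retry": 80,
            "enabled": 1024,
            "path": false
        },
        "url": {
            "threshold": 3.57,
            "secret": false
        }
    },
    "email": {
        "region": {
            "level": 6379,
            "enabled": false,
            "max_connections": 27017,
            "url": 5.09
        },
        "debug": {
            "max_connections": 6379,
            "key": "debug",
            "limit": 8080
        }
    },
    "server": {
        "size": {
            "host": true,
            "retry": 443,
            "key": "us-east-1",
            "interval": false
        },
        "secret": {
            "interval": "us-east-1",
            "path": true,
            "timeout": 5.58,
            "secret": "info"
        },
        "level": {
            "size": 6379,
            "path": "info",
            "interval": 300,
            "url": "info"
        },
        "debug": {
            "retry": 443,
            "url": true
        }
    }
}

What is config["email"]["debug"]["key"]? "debug"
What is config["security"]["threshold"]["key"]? True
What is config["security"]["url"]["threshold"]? 3.57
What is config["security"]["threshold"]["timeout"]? False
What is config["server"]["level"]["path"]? "info"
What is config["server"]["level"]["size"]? 6379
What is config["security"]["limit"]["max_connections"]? "production"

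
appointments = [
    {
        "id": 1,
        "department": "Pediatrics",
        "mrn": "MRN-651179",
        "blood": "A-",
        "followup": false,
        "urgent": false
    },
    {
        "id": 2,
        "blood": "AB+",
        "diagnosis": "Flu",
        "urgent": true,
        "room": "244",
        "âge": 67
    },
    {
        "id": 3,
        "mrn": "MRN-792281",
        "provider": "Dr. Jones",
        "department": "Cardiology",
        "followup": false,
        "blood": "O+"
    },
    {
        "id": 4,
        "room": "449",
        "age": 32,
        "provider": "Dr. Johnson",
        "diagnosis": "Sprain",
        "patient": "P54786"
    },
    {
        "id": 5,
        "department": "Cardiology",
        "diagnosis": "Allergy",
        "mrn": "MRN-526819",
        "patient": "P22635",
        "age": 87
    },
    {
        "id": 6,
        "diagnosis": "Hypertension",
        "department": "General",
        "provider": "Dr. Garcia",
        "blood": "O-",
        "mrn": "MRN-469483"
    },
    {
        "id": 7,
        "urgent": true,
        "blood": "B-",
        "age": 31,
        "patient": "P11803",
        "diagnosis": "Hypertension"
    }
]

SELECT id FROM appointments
[1, 2, 3, 4, 5, 6, 7]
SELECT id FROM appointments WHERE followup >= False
[1, 3]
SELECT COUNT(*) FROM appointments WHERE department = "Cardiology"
2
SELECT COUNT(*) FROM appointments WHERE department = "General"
1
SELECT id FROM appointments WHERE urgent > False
[2, 7]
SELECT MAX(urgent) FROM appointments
True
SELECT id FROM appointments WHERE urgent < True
[1]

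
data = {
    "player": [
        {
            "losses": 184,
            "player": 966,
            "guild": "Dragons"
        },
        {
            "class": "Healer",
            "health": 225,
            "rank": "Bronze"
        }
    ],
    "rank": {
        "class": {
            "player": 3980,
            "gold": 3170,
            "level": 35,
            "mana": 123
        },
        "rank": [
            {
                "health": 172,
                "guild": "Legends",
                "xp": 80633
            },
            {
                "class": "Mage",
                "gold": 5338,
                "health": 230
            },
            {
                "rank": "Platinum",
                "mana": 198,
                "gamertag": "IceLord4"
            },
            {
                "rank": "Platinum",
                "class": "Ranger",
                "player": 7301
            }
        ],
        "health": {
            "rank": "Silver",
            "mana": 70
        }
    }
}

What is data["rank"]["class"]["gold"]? 3170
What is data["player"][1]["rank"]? "Bronze"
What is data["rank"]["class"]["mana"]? 123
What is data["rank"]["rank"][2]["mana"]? 198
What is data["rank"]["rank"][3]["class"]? "Ranger"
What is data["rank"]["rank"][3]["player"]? 7301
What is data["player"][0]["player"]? 966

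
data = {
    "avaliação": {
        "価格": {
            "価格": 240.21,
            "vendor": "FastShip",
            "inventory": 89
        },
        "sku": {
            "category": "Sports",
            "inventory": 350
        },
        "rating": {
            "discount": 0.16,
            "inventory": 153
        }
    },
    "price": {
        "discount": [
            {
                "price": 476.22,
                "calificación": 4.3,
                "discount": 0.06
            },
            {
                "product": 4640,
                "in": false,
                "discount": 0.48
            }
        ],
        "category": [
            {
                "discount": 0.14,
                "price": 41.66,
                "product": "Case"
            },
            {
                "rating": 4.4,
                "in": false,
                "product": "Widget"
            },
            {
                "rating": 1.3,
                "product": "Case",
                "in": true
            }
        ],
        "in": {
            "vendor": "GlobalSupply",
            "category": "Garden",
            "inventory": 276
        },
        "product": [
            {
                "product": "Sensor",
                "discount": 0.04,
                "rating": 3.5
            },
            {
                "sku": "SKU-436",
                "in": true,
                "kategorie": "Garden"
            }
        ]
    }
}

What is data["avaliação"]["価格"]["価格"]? 240.21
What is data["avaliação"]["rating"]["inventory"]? 153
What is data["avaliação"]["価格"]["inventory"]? 89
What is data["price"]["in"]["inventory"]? 276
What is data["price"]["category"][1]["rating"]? 4.4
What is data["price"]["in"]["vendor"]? "GlobalSupply"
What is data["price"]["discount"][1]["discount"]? 0.48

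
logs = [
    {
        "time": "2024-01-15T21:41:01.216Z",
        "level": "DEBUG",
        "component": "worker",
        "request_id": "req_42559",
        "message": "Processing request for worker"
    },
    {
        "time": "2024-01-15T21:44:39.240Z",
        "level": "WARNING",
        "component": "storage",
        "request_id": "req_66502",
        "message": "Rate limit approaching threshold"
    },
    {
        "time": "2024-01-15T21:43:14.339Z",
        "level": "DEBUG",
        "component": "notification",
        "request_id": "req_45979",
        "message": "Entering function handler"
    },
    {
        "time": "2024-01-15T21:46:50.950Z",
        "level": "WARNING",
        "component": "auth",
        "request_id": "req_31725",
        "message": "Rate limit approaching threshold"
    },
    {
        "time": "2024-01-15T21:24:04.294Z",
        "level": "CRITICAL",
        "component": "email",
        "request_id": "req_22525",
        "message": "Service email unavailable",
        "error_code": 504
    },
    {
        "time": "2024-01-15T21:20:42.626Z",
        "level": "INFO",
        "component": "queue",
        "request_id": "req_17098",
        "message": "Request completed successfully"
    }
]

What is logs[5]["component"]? "queue"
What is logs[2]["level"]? "DEBUG"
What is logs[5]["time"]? "2024-01-15T21:20:42.626Z"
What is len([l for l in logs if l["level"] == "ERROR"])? 0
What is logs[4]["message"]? "Service email unavailable"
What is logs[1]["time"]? "2024-01-15T21:44:39.240Z"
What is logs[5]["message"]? "Request completed successfully"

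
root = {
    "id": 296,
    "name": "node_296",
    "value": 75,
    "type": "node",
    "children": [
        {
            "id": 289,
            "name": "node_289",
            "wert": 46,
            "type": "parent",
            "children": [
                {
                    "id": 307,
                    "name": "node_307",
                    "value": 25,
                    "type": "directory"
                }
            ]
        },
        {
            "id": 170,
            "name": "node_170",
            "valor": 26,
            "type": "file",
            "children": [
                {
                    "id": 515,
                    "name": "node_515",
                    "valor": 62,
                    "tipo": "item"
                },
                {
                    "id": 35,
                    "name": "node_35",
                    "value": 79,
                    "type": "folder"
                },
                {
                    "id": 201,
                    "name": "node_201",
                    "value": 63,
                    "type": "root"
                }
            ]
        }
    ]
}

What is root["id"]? 296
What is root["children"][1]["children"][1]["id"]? 35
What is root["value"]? 75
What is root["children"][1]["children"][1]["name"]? "node_35"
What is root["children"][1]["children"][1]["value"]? 79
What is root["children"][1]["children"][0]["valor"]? 62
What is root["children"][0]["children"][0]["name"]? "node_307"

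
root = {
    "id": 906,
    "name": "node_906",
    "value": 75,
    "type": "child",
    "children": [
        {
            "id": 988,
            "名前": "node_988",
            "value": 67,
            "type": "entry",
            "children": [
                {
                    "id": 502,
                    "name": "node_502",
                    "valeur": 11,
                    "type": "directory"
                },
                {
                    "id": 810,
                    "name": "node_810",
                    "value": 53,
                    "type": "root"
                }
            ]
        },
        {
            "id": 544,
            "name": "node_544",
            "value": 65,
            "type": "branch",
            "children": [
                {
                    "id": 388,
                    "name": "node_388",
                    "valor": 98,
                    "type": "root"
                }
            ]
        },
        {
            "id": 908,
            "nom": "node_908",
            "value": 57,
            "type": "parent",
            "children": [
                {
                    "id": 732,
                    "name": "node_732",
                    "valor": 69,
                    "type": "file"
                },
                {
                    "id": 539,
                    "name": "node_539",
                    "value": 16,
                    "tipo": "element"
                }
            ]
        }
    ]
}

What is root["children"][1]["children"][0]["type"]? "root"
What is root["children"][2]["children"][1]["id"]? 539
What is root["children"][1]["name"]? "node_544"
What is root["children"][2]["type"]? "parent"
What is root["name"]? "node_906"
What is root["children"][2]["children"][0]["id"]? 732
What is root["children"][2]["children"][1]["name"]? "node_539"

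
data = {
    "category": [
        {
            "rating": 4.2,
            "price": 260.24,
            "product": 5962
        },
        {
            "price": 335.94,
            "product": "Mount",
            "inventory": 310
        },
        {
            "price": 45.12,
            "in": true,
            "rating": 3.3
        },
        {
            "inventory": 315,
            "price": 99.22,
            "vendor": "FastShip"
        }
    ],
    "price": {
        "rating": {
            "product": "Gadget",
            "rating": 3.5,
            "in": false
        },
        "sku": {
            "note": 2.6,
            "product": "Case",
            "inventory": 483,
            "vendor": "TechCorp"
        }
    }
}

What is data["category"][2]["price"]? 45.12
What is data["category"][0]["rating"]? 4.2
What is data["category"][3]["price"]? 99.22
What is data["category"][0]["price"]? 260.24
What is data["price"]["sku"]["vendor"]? "TechCorp"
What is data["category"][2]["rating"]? 3.3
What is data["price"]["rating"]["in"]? False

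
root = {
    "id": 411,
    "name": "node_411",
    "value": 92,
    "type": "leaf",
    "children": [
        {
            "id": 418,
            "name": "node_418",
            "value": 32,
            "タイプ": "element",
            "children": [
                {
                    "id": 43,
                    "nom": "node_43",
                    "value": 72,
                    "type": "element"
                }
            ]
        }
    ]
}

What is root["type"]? "leaf"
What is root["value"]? 92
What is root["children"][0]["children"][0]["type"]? "element"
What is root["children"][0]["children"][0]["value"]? 72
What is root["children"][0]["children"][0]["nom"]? "node_43"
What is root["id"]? 411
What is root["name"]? "node_411"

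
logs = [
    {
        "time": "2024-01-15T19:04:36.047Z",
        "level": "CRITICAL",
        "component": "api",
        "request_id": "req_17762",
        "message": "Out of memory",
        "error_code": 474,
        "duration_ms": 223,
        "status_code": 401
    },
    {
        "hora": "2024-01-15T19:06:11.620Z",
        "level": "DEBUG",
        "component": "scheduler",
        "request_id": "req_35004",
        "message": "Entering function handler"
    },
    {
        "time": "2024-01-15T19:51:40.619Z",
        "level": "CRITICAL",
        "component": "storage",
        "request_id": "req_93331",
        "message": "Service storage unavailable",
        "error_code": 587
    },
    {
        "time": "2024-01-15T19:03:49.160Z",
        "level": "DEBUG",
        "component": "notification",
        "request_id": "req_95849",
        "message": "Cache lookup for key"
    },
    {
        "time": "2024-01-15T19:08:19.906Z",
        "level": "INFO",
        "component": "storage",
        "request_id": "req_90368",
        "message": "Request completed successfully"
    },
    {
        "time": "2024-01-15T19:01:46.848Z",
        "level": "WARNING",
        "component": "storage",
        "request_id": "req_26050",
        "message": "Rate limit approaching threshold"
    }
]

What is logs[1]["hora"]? "2024-01-15T19:06:11.620Z"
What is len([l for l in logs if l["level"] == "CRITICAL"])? 2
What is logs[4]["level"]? "INFO"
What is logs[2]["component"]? "storage"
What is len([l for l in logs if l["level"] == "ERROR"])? 0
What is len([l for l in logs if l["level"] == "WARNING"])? 1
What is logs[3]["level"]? "DEBUG"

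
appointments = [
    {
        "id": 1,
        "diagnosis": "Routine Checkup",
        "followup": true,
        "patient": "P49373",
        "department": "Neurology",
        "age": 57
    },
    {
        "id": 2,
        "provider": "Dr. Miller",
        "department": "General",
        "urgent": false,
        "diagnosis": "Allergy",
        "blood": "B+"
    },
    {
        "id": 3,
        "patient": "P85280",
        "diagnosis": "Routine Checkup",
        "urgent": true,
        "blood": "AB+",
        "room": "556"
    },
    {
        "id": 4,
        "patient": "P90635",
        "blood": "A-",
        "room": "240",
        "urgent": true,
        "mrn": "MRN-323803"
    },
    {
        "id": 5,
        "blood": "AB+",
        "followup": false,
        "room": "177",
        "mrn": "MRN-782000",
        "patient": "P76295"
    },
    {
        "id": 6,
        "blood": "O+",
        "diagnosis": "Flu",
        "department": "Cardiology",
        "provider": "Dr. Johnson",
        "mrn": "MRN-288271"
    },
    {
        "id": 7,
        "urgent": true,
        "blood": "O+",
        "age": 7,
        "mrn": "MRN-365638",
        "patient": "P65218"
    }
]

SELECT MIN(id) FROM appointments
1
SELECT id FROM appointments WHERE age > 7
[1]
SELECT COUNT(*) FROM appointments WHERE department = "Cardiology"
1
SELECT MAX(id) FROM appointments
7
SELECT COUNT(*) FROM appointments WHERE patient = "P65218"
1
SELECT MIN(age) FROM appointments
7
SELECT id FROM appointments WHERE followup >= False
[1, 5]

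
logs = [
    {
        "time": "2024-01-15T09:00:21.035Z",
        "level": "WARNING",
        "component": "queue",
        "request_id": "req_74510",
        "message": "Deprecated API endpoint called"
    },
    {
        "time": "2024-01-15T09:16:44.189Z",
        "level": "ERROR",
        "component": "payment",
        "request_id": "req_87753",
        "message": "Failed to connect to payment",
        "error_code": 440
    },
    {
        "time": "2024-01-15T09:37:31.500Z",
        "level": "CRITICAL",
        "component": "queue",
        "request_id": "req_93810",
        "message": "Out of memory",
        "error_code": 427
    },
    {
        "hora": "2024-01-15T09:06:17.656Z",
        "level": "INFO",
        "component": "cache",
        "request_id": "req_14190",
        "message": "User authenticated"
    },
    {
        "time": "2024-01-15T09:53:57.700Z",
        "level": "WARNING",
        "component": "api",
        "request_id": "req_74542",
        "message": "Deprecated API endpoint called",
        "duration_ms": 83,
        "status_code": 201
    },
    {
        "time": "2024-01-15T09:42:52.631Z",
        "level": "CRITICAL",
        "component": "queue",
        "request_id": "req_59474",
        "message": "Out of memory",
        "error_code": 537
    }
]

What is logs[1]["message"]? "Failed to connect to payment"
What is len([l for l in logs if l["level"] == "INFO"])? 1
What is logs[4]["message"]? "Deprecated API endpoint called"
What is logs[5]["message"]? "Out of memory"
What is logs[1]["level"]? "ERROR"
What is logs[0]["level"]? "WARNING"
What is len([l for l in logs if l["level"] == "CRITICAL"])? 2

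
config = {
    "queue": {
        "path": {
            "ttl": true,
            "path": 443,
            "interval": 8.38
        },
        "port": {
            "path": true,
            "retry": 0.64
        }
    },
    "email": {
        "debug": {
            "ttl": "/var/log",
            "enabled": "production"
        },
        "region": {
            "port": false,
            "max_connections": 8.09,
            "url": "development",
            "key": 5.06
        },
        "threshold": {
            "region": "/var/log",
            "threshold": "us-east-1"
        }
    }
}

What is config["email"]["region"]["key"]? 5.06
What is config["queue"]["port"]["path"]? True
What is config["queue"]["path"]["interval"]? 8.38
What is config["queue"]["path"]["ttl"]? True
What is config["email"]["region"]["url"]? "development"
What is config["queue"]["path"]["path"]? 443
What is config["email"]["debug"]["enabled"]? "production"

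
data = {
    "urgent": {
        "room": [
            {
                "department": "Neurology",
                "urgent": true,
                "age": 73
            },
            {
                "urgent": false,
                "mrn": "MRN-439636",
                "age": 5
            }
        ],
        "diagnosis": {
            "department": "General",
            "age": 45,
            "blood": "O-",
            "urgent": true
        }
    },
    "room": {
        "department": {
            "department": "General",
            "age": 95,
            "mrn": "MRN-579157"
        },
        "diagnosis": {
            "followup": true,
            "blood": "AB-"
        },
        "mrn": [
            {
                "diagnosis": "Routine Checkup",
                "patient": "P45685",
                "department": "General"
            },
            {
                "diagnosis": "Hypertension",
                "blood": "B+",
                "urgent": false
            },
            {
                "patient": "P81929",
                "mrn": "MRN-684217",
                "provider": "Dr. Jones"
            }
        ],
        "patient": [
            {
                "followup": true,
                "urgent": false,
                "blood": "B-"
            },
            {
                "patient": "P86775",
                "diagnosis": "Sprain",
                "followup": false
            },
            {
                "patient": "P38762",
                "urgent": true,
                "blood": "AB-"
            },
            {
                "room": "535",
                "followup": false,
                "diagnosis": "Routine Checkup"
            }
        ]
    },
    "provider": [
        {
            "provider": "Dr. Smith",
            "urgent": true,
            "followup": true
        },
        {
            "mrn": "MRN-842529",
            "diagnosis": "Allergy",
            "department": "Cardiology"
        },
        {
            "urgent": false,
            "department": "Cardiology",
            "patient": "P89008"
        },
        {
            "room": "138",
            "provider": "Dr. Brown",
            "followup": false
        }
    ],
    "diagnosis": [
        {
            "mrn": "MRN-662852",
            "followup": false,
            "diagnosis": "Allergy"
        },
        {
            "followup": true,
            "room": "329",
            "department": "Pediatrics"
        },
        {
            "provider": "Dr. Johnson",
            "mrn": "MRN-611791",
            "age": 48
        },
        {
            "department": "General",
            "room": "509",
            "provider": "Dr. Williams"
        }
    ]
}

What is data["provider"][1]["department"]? "Cardiology"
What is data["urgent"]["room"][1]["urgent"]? False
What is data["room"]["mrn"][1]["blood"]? "B+"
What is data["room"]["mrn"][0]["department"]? "General"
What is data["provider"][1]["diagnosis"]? "Allergy"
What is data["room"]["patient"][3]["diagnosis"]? "Routine Checkup"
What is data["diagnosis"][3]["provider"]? "Dr. Williams"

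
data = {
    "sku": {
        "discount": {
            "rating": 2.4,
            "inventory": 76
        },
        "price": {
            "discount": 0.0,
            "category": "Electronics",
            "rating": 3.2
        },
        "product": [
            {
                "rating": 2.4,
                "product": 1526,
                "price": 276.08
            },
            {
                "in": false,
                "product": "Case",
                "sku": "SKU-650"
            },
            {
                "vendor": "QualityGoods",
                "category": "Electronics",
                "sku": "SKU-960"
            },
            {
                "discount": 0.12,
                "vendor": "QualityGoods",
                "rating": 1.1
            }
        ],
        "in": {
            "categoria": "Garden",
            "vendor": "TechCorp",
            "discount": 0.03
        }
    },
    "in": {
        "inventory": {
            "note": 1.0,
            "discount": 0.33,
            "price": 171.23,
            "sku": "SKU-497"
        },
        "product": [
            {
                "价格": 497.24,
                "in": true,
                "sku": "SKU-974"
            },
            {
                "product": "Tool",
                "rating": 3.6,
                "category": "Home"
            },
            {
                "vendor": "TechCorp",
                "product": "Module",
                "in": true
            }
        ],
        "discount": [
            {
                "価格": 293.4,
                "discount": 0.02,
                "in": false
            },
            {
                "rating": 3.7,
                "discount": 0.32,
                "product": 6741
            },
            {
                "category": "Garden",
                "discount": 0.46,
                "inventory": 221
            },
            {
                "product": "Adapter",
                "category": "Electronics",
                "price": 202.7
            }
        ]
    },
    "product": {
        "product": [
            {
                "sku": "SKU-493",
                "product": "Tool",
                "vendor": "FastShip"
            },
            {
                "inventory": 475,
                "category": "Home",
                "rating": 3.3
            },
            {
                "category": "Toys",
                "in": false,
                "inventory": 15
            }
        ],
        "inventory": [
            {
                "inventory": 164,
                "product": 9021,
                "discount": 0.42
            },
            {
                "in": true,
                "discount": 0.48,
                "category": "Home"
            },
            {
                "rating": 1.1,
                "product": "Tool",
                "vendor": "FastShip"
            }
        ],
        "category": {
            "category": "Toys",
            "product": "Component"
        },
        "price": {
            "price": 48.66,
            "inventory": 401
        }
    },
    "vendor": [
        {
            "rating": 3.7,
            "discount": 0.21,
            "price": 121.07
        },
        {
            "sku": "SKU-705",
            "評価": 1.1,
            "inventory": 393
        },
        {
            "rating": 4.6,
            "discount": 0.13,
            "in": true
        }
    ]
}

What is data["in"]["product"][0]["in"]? True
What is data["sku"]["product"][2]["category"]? "Electronics"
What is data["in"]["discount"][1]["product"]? 6741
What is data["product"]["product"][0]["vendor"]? "FastShip"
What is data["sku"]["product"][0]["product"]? 1526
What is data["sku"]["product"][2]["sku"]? "SKU-960"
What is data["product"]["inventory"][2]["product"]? "Tool"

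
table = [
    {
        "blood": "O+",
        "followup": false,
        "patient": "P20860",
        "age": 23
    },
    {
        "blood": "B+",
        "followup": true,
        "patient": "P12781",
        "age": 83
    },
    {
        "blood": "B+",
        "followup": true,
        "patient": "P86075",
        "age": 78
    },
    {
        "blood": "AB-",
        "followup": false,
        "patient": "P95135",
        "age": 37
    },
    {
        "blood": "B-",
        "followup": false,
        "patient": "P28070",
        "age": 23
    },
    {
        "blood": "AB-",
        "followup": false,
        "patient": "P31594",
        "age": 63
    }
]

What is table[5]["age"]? 63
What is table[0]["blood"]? "O+"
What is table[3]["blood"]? "AB-"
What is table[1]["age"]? 83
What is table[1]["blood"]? "B+"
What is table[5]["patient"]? "P31594"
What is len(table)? 6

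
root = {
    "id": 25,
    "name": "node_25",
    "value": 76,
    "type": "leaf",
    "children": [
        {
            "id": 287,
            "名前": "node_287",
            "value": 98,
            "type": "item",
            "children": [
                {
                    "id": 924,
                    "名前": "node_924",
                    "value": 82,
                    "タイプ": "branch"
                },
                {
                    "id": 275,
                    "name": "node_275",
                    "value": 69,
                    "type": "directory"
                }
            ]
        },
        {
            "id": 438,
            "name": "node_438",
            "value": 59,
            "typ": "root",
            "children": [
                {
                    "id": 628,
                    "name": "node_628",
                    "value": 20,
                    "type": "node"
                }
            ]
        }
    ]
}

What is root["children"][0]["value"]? 98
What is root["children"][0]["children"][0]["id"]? 924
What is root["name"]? "node_25"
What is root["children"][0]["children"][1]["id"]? 275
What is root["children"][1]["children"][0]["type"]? "node"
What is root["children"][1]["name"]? "node_438"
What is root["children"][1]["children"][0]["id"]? 628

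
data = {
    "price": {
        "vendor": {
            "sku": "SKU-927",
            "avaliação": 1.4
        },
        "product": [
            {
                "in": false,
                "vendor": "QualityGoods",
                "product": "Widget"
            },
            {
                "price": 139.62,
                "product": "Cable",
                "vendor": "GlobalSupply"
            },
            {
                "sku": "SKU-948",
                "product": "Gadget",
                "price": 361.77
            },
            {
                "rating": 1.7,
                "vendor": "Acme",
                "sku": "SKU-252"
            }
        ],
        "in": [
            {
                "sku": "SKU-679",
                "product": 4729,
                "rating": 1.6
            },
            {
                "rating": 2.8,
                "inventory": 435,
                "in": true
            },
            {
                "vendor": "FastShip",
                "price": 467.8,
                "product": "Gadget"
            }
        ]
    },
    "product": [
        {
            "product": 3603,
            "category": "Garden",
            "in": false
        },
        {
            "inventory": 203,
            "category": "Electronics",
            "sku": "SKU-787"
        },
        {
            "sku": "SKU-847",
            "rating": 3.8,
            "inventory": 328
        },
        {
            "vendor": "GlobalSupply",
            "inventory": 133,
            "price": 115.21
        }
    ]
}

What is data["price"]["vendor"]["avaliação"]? 1.4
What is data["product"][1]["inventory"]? 203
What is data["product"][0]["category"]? "Garden"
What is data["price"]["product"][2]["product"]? "Gadget"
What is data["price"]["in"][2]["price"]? 467.8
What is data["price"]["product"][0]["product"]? "Widget"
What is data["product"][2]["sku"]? "SKU-847"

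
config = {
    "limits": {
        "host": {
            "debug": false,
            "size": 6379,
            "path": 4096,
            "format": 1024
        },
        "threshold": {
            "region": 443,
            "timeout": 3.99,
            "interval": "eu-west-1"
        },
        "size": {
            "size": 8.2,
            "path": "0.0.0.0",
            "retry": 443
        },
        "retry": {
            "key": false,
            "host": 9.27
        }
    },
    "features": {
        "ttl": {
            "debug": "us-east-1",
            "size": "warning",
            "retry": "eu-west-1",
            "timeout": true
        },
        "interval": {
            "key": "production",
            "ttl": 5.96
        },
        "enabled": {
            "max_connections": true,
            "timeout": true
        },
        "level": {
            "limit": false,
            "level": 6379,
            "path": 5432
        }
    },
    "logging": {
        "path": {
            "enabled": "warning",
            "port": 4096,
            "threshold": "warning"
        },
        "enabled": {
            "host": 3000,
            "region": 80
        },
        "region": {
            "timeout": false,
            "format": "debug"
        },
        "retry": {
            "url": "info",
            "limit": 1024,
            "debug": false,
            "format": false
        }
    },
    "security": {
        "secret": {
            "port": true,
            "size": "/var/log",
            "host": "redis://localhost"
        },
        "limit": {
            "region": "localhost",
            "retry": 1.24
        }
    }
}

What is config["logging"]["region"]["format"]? "debug"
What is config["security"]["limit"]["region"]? "localhost"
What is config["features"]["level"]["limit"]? False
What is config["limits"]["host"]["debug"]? False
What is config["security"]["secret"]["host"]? "redis://localhost"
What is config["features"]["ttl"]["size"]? "warning"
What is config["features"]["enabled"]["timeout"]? True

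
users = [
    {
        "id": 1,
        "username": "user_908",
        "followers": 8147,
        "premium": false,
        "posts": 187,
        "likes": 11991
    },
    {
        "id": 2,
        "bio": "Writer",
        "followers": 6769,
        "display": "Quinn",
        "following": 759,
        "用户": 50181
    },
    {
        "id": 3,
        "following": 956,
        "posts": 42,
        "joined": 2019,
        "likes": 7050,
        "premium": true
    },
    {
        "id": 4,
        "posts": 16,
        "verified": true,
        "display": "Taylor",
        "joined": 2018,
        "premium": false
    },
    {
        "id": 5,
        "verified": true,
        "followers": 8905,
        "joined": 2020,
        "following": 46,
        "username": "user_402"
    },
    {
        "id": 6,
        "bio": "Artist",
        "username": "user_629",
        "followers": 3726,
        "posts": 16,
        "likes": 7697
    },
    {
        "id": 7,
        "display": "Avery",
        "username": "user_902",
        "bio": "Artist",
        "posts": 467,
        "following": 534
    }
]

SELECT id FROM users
[1, 2, 3, 4, 5, 6, 7]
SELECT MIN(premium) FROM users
False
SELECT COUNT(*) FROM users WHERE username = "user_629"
1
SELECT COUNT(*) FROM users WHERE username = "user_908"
1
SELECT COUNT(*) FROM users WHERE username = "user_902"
1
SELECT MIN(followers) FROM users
3726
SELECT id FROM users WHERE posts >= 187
[1, 7]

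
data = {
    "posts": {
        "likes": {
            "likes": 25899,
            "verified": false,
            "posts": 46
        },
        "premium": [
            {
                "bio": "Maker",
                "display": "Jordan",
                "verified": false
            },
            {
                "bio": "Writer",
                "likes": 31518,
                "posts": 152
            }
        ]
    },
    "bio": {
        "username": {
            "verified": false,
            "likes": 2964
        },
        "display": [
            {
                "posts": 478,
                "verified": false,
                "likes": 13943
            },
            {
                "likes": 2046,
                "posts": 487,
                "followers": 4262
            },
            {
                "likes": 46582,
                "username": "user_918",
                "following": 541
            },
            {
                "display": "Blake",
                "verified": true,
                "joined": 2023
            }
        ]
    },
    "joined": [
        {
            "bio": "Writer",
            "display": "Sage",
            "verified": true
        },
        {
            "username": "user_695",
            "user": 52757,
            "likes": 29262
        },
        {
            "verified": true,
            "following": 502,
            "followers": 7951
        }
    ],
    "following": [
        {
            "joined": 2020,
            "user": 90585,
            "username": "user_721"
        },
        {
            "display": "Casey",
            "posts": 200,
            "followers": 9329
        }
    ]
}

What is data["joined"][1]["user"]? 52757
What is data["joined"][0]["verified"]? True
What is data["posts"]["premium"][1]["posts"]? 152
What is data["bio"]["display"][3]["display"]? "Blake"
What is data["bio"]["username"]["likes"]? 2964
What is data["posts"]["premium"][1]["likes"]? 31518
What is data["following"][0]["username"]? "user_721"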